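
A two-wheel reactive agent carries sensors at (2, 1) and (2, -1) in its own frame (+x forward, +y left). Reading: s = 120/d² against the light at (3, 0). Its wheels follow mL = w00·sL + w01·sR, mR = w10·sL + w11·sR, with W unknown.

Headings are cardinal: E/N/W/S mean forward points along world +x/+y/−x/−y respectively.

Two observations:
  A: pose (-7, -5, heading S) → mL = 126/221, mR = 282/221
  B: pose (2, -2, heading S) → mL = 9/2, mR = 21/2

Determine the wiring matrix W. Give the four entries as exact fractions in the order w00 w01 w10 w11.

obs A: pose=(-7,-5,S) → sL=12/13, sR=12/17, mL=126/221, mR=282/221
obs B: pose=(2,-2,S) → sL=15/2, sR=6, mL=9/2, mR=21/2
sensor matrix S = [[12/13, 12/17], [15/2, 6]]; det S = 54/221
solve [mL_A; mL_B] = S·[w00; w01] and [mR_A; mR_B] = S·[w10; w11]:
  w00 = 1, w01 = -1/2, w10 = 1, w11 = 1/2

1 -1/2 1 1/2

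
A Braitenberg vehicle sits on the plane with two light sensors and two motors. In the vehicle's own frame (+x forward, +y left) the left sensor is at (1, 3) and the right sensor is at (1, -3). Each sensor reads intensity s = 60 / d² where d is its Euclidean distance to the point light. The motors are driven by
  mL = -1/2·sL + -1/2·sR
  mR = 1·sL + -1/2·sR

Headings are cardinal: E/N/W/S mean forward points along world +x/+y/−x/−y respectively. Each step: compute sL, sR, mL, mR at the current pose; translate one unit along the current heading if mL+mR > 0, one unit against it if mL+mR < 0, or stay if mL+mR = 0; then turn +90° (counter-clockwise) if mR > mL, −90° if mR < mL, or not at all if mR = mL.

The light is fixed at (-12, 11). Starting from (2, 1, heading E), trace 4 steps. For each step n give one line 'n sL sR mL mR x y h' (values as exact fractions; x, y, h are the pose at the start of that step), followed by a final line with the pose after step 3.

n=0: pose=(2,1,E); sL=30/137, sR=30/197; mL=-5010/26989, mR=3855/26989; mL+mR=-1155/26989 → advance -1; mR−mL=45/137 → turn +1·90°
n=1: pose=(1,1,N); sL=60/181, sR=60/337; mL=-15540/60997, mR=14790/60997; mL+mR=-750/60997 → advance -1; mR−mL=90/181 → turn +1·90°
n=2: pose=(1,0,W); sL=3/17, sR=15/52; mL=-411/1768, mR=57/1768; mL+mR=-177/884 → advance -1; mR−mL=9/34 → turn +1·90°
n=3: pose=(2,0,S); sL=60/433, sR=12/53; mL=-4188/22949, mR=582/22949; mL+mR=-3606/22949 → advance -1; mR−mL=90/433 → turn +1·90°

0 30/137 30/197 -5010/26989 3855/26989 2 1 E
1 60/181 60/337 -15540/60997 14790/60997 1 1 N
2 3/17 15/52 -411/1768 57/1768 1 0 W
3 60/433 12/53 -4188/22949 582/22949 2 0 S
final 2 1 E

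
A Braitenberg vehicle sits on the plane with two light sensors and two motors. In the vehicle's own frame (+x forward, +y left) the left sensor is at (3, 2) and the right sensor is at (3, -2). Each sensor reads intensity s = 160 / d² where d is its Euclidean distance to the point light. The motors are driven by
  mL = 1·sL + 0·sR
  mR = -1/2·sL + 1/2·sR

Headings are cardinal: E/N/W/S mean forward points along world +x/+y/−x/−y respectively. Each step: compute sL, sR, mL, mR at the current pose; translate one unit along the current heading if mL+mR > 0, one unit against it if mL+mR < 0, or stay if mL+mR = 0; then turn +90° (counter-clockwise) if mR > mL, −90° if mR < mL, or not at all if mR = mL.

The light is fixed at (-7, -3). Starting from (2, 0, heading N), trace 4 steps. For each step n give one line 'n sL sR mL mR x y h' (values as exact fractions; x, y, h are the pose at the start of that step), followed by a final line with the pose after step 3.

0 32/17 160/157 32/17 -1152/2669 2 0 N
1 8/9 40/37 8/9 32/333 2 1 E
2 32/29 32/13 32/29 256/377 3 1 S
3 16/5 80/37 16/5 -96/185 3 0 W
final 2 0 N

n=0: pose=(2,0,N); sL=32/17, sR=160/157; mL=32/17, mR=-1152/2669; mL+mR=3872/2669 → advance +1; mR−mL=-6176/2669 → turn -1·90°
n=1: pose=(2,1,E); sL=8/9, sR=40/37; mL=8/9, mR=32/333; mL+mR=328/333 → advance +1; mR−mL=-88/111 → turn -1·90°
n=2: pose=(3,1,S); sL=32/29, sR=32/13; mL=32/29, mR=256/377; mL+mR=672/377 → advance +1; mR−mL=-160/377 → turn -1·90°
n=3: pose=(3,0,W); sL=16/5, sR=80/37; mL=16/5, mR=-96/185; mL+mR=496/185 → advance +1; mR−mL=-688/185 → turn -1·90°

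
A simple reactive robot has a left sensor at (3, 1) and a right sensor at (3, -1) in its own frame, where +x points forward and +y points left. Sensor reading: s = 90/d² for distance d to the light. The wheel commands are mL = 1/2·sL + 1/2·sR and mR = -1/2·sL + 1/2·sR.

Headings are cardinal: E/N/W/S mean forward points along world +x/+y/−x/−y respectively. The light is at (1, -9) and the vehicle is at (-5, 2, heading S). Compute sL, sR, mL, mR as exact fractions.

90/89 90/113 9090/10057 -1080/10057

left sensor world pos  = (-4, -1); dL² = 89
right sensor world pos = (-6, -1); dR² = 113
sL = 90/89 = 90/89
sR = 90/113 = 90/113
mL = 1/2·sL + 1/2·sR = 9090/10057
mR = -1/2·sL + 1/2·sR = -1080/10057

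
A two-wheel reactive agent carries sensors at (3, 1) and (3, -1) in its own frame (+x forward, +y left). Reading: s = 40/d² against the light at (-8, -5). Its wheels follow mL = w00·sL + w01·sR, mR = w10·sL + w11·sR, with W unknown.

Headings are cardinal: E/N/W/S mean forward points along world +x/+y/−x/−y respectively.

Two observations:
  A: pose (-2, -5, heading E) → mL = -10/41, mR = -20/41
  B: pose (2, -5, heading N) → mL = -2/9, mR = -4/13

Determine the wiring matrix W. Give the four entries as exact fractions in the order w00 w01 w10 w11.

obs A: pose=(-2,-5,E) → sL=20/41, sR=20/41, mL=-10/41, mR=-20/41
obs B: pose=(2,-5,N) → sL=4/9, sR=4/13, mL=-2/9, mR=-4/13
sensor matrix S = [[20/41, 20/41], [4/9, 4/13]]; det S = -320/4797
solve [mL_A; mL_B] = S·[w00; w01] and [mR_A; mR_B] = S·[w10; w11]:
  w00 = -1/2, w01 = 0, w10 = 0, w11 = -1

-1/2 0 0 -1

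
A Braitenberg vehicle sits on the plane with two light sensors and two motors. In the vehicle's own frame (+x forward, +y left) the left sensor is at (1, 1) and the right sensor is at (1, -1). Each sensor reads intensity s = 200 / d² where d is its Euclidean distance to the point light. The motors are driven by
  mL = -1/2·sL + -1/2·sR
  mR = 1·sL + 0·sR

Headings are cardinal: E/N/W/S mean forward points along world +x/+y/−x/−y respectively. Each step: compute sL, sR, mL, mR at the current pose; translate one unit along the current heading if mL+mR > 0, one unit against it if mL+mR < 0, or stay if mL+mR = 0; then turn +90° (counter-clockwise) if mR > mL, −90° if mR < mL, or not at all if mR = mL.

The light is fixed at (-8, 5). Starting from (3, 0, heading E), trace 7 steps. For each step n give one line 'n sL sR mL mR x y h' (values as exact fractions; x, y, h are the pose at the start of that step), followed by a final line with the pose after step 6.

0 5/4 10/9 -85/72 5/4 3 0 E
1 200/137 40/37 -6440/5069 200/137 4 0 N
2 100/73 20/13 -1380/949 100/73 4 1 W
3 200/221 200/169 -3000/2873 200/221 5 1 S
4 1 50/53 -103/106 1 5 2 E
5 200/173 200/229 -40200/39617 200/173 6 2 N
6 100/89 20/17 -1740/1513 100/89 6 3 W
final 7 3 S

n=0: pose=(3,0,E); sL=5/4, sR=10/9; mL=-85/72, mR=5/4; mL+mR=5/72 → advance +1; mR−mL=175/72 → turn +1·90°
n=1: pose=(4,0,N); sL=200/137, sR=40/37; mL=-6440/5069, mR=200/137; mL+mR=960/5069 → advance +1; mR−mL=13840/5069 → turn +1·90°
n=2: pose=(4,1,W); sL=100/73, sR=20/13; mL=-1380/949, mR=100/73; mL+mR=-80/949 → advance -1; mR−mL=2680/949 → turn +1·90°
n=3: pose=(5,1,S); sL=200/221, sR=200/169; mL=-3000/2873, mR=200/221; mL+mR=-400/2873 → advance -1; mR−mL=5600/2873 → turn +1·90°
n=4: pose=(5,2,E); sL=1, sR=50/53; mL=-103/106, mR=1; mL+mR=3/106 → advance +1; mR−mL=209/106 → turn +1·90°
n=5: pose=(6,2,N); sL=200/173, sR=200/229; mL=-40200/39617, mR=200/173; mL+mR=5600/39617 → advance +1; mR−mL=86000/39617 → turn +1·90°
n=6: pose=(6,3,W); sL=100/89, sR=20/17; mL=-1740/1513, mR=100/89; mL+mR=-40/1513 → advance -1; mR−mL=3440/1513 → turn +1·90°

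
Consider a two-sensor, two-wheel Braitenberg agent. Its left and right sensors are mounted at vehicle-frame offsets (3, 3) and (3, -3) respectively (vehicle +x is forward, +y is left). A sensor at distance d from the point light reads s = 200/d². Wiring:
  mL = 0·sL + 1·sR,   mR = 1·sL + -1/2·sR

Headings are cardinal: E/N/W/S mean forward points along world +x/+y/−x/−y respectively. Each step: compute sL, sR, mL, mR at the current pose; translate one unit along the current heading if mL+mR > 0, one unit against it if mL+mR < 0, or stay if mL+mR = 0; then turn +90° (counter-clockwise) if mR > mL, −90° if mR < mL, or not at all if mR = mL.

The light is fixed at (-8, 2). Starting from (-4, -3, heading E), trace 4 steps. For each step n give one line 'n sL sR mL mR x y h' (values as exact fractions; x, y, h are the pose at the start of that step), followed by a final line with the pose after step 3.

0 200/53 200/113 200/113 17300/5989 -4 -3 E
1 25 50/17 50/17 400/17 -3 -3 N
2 200/53 40 40 -860/53 -3 -2 W
3 100 4 4 98 -4 -2 N
final -4 -1 W

n=0: pose=(-4,-3,E); sL=200/53, sR=200/113; mL=200/113, mR=17300/5989; mL+mR=27900/5989 → advance +1; mR−mL=6700/5989 → turn +1·90°
n=1: pose=(-3,-3,N); sL=25, sR=50/17; mL=50/17, mR=400/17; mL+mR=450/17 → advance +1; mR−mL=350/17 → turn +1·90°
n=2: pose=(-3,-2,W); sL=200/53, sR=40; mL=40, mR=-860/53; mL+mR=1260/53 → advance +1; mR−mL=-2980/53 → turn -1·90°
n=3: pose=(-4,-2,N); sL=100, sR=4; mL=4, mR=98; mL+mR=102 → advance +1; mR−mL=94 → turn +1·90°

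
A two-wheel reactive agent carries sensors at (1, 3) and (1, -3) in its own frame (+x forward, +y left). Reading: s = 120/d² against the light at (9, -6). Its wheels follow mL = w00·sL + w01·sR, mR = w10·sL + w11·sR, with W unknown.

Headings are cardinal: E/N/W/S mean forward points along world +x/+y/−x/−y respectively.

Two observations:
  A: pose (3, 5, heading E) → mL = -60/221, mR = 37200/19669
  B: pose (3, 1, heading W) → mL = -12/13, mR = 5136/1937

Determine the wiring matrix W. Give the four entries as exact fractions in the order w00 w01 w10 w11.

-1/2 0 1 1

obs A: pose=(3,5,E) → sL=120/221, sR=120/89, mL=-60/221, mR=37200/19669
obs B: pose=(3,1,W) → sL=24/13, sR=120/149, mL=-12/13, mR=5136/1937
sensor matrix S = [[120/221, 120/89], [24/13, 120/149]]; det S = -6013440/2930681
solve [mL_A; mL_B] = S·[w00; w01] and [mR_A; mR_B] = S·[w10; w11]:
  w00 = -1/2, w01 = 0, w10 = 1, w11 = 1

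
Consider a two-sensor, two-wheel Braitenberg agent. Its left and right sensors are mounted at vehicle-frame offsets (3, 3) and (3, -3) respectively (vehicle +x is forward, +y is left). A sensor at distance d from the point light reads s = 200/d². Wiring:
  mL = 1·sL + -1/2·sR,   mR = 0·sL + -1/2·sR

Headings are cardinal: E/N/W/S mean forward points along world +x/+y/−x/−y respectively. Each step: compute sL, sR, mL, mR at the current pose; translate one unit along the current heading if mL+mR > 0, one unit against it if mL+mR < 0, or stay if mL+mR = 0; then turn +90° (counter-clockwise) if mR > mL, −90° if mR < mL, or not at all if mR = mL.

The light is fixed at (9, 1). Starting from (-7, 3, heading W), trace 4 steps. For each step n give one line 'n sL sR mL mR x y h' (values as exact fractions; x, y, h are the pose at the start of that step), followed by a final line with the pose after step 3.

n=0: pose=(-7,3,W); sL=100/181, sR=100/193; mL=10250/34933, mR=-50/193; mL+mR=1200/34933 → advance +1; mR−mL=-100/181 → turn -1·90°
n=1: pose=(-8,3,N); sL=8/17, sR=200/221; mL=4/221, mR=-100/221; mL+mR=-96/221 → advance -1; mR−mL=-8/17 → turn -1·90°
n=2: pose=(-8,2,E); sL=50/53, sR=1; mL=47/106, mR=-1/2; mL+mR=-3/53 → advance -1; mR−mL=-50/53 → turn -1·90°
n=3: pose=(-9,2,S); sL=200/229, sR=40/89; mL=13220/20381, mR=-20/89; mL+mR=8640/20381 → advance +1; mR−mL=-200/229 → turn -1·90°

0 100/181 100/193 10250/34933 -50/193 -7 3 W
1 8/17 200/221 4/221 -100/221 -8 3 N
2 50/53 1 47/106 -1/2 -8 2 E
3 200/229 40/89 13220/20381 -20/89 -9 2 S
final -9 1 W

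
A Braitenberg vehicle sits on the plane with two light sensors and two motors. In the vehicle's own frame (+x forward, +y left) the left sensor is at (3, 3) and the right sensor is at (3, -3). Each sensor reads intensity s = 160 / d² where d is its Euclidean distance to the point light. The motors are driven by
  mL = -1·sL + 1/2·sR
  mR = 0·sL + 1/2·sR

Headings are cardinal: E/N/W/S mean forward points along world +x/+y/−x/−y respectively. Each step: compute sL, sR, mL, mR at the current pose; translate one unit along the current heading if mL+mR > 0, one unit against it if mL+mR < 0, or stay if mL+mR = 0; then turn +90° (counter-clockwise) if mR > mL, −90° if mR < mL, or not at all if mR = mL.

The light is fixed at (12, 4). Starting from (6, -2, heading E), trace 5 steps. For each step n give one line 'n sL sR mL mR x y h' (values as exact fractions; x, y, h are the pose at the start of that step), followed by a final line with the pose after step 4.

0 80/9 16/9 -8 8/9 6 -2 E
1 160/109 32/5 944/545 16/5 5 -2 N
2 40/41 20/13 -110/533 10/13 5 -1 W
3 160/89 32/37 -4496/3293 16/37 4 -1 S
4 80/13 80/37 -2440/481 40/37 4 0 E
final 3 0 N

n=0: pose=(6,-2,E); sL=80/9, sR=16/9; mL=-8, mR=8/9; mL+mR=-64/9 → advance -1; mR−mL=80/9 → turn +1·90°
n=1: pose=(5,-2,N); sL=160/109, sR=32/5; mL=944/545, mR=16/5; mL+mR=2688/545 → advance +1; mR−mL=160/109 → turn +1·90°
n=2: pose=(5,-1,W); sL=40/41, sR=20/13; mL=-110/533, mR=10/13; mL+mR=300/533 → advance +1; mR−mL=40/41 → turn +1·90°
n=3: pose=(4,-1,S); sL=160/89, sR=32/37; mL=-4496/3293, mR=16/37; mL+mR=-3072/3293 → advance -1; mR−mL=160/89 → turn +1·90°
n=4: pose=(4,0,E); sL=80/13, sR=80/37; mL=-2440/481, mR=40/37; mL+mR=-1920/481 → advance -1; mR−mL=80/13 → turn +1·90°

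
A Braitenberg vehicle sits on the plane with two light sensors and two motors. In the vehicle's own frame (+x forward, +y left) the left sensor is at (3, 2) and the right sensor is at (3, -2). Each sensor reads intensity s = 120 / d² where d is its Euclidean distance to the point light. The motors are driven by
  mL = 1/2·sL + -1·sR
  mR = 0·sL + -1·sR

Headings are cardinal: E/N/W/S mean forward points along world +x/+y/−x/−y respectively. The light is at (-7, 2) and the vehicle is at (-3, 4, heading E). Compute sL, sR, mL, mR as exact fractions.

left sensor world pos  = (0, 6); dL² = 65
right sensor world pos = (0, 2); dR² = 49
sL = 120/65 = 24/13
sR = 120/49 = 120/49
mL = 1/2·sL + -1·sR = -972/637
mR = 0·sL + -1·sR = -120/49

24/13 120/49 -972/637 -120/49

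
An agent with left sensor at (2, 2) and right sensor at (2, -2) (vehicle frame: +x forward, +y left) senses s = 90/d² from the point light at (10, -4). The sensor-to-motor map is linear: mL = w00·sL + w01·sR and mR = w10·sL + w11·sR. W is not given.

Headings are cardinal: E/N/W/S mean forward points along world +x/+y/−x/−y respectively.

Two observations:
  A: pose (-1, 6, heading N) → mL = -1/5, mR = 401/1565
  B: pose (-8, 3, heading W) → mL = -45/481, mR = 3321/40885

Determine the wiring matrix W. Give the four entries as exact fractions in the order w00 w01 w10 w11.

0 -1/2 -1/2 1

obs A: pose=(-1,6,N) → sL=90/313, sR=2/5, mL=-1/5, mR=401/1565
obs B: pose=(-8,3,W) → sL=18/85, sR=90/481, mL=-45/481, mR=3321/40885
sensor matrix S = [[90/313, 2/5], [18/85, 90/481]]; det S = -1977408/63985025
solve [mL_A; mL_B] = S·[w00; w01] and [mR_A; mR_B] = S·[w10; w11]:
  w00 = 0, w01 = -1/2, w10 = -1/2, w11 = 1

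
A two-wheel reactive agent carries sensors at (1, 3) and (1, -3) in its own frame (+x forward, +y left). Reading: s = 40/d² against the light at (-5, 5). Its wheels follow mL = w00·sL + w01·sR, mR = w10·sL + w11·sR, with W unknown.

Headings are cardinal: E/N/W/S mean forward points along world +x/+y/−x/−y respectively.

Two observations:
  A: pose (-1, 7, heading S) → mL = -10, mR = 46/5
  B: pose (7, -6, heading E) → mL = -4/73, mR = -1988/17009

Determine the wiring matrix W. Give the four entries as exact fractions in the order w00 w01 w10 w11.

0 -1/2 -1 1/2

obs A: pose=(-1,7,S) → sL=4/5, sR=20, mL=-10, mR=46/5
obs B: pose=(7,-6,E) → sL=40/233, sR=8/73, mL=-4/73, mR=-1988/17009
sensor matrix S = [[4/5, 20], [40/233, 8/73]]; det S = -284544/85045
solve [mL_A; mL_B] = S·[w00; w01] and [mR_A; mR_B] = S·[w10; w11]:
  w00 = 0, w01 = -1/2, w10 = -1, w11 = 1/2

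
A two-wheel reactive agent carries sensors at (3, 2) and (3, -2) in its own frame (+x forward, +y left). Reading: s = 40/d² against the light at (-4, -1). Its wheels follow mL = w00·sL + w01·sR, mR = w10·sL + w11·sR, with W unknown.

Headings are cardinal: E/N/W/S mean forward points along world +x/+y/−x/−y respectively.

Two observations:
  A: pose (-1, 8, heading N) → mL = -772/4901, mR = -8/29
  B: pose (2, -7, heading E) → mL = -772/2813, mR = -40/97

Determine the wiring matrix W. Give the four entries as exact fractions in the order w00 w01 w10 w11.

obs A: pose=(-1,8,N) → sL=8/29, sR=40/169, mL=-772/4901, mR=-8/29
obs B: pose=(2,-7,E) → sL=40/97, sR=8/29, mL=-772/2813, mR=-40/97
sensor matrix S = [[8/29, 40/169], [40/97, 8/29]]; det S = -296448/13786513
solve [mL_A; mL_B] = S·[w00; w01] and [mR_A; mR_B] = S·[w10; w11]:
  w00 = -1, w01 = 1/2, w10 = -1, w11 = 0

-1 1/2 -1 0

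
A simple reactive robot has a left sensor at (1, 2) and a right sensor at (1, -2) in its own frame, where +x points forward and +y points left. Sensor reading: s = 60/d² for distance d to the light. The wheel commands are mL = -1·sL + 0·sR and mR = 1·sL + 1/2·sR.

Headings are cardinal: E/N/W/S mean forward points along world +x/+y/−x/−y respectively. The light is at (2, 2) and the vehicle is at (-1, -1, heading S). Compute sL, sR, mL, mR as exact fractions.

60/17 60/41 -60/17 2970/697

left sensor world pos  = (1, -2); dL² = 17
right sensor world pos = (-3, -2); dR² = 41
sL = 60/17 = 60/17
sR = 60/41 = 60/41
mL = -1·sL + 0·sR = -60/17
mR = 1·sL + 1/2·sR = 2970/697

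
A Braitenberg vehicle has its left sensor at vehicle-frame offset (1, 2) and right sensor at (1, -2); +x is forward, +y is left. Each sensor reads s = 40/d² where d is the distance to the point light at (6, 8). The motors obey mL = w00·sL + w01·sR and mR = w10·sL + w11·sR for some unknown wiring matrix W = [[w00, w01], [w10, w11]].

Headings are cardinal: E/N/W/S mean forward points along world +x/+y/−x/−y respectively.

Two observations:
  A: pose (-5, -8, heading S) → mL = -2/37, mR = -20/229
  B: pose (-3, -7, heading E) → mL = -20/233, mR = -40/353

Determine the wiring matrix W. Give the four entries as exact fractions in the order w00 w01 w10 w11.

-1/2 0 0 -1

obs A: pose=(-5,-8,S) → sL=4/37, sR=20/229, mL=-2/37, mR=-20/229
obs B: pose=(-3,-7,E) → sL=40/233, sR=40/353, mL=-20/233, mR=-40/353
sensor matrix S = [[4/37, 20/229], [40/233, 40/353]]; det S = -1911680/696895777
solve [mL_A; mL_B] = S·[w00; w01] and [mR_A; mR_B] = S·[w10; w11]:
  w00 = -1/2, w01 = 0, w10 = 0, w11 = -1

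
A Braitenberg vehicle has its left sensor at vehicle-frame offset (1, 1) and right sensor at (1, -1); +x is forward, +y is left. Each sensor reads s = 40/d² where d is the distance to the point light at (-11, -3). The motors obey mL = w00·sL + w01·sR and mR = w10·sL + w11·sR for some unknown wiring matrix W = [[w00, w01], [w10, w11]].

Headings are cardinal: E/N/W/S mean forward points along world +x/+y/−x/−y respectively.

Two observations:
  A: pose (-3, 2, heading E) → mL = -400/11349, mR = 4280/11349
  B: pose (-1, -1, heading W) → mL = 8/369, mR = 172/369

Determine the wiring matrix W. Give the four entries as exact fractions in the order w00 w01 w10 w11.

obs A: pose=(-3,2,E) → sL=40/117, sR=40/97, mL=-400/11349, mR=4280/11349
obs B: pose=(-1,-1,W) → sL=20/41, sR=4/9, mL=8/369, mR=172/369
sensor matrix S = [[40/117, 40/97], [20/41, 4/9]]; det S = -206080/4187781
solve [mL_A; mL_B] = S·[w00; w01] and [mR_A; mR_B] = S·[w10; w11]:
  w00 = 1/2, w01 = -1/2, w10 = 1/2, w11 = 1/2

1/2 -1/2 1/2 1/2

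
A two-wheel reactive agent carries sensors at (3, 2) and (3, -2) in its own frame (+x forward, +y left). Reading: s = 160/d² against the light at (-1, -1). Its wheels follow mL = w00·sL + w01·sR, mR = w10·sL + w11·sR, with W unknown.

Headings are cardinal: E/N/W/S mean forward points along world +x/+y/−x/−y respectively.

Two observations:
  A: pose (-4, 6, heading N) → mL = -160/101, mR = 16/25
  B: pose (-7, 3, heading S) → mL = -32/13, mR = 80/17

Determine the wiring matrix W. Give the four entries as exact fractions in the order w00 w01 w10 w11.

0 -1 1/2 0

obs A: pose=(-4,6,N) → sL=32/25, sR=160/101, mL=-160/101, mR=16/25
obs B: pose=(-7,3,S) → sL=160/17, sR=32/13, mL=-32/13, mR=80/17
sensor matrix S = [[32/25, 160/101], [160/17, 32/13]]; det S = -6561792/558025
solve [mL_A; mL_B] = S·[w00; w01] and [mR_A; mR_B] = S·[w10; w11]:
  w00 = 0, w01 = -1, w10 = 1/2, w11 = 0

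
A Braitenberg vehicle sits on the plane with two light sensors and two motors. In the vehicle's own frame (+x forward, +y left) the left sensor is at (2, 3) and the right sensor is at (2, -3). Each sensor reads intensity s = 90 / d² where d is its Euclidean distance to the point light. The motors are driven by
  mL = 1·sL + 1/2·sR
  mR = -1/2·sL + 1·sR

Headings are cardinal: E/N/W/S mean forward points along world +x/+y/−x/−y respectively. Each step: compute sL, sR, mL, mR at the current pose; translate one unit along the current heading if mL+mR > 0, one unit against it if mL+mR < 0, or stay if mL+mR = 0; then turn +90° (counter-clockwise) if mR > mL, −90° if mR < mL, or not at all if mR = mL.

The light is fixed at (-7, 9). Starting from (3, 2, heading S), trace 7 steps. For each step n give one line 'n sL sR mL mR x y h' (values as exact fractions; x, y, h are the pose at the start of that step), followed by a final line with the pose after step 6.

0 9/25 9/13 459/650 333/650 3 2 S
1 18/37 90/89 3267/3293 2529/3293 3 1 W
2 5/4 1/2 3/2 -1/8 2 1 N
3 90/137 90/221 26055/30277 2385/30277 2 2 E
4 9/25 9/13 459/650 333/650 3 2 S
5 18/37 90/89 3267/3293 2529/3293 3 1 W
6 5/4 1/2 3/2 -1/8 2 1 N
final 2 2 E

n=0: pose=(3,2,S); sL=9/25, sR=9/13; mL=459/650, mR=333/650; mL+mR=396/325 → advance +1; mR−mL=-63/325 → turn -1·90°
n=1: pose=(3,1,W); sL=18/37, sR=90/89; mL=3267/3293, mR=2529/3293; mL+mR=5796/3293 → advance +1; mR−mL=-738/3293 → turn -1·90°
n=2: pose=(2,1,N); sL=5/4, sR=1/2; mL=3/2, mR=-1/8; mL+mR=11/8 → advance +1; mR−mL=-13/8 → turn -1·90°
n=3: pose=(2,2,E); sL=90/137, sR=90/221; mL=26055/30277, mR=2385/30277; mL+mR=28440/30277 → advance +1; mR−mL=-23670/30277 → turn -1·90°
n=4: pose=(3,2,S); sL=9/25, sR=9/13; mL=459/650, mR=333/650; mL+mR=396/325 → advance +1; mR−mL=-63/325 → turn -1·90°
n=5: pose=(3,1,W); sL=18/37, sR=90/89; mL=3267/3293, mR=2529/3293; mL+mR=5796/3293 → advance +1; mR−mL=-738/3293 → turn -1·90°
n=6: pose=(2,1,N); sL=5/4, sR=1/2; mL=3/2, mR=-1/8; mL+mR=11/8 → advance +1; mR−mL=-13/8 → turn -1·90°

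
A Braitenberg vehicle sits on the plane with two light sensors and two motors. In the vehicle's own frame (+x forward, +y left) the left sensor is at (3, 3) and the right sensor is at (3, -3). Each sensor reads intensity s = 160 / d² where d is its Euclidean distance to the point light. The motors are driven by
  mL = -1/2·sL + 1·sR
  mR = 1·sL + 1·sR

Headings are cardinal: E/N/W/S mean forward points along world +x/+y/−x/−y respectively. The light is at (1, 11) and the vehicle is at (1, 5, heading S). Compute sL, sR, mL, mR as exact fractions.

16/9 16/9 8/9 32/9

left sensor world pos  = (4, 2); dL² = 90
right sensor world pos = (-2, 2); dR² = 90
sL = 160/90 = 16/9
sR = 160/90 = 16/9
mL = -1/2·sL + 1·sR = 8/9
mR = 1·sL + 1·sR = 32/9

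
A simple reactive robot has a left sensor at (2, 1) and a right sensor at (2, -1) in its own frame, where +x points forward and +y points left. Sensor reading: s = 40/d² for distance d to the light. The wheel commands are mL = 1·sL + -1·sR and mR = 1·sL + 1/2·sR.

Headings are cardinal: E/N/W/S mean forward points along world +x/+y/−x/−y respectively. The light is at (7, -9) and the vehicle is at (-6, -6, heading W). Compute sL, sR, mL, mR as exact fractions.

left sensor world pos  = (-8, -7); dL² = 229
right sensor world pos = (-8, -5); dR² = 241
sL = 40/229 = 40/229
sR = 40/241 = 40/241
mL = 1·sL + -1·sR = 480/55189
mR = 1·sL + 1/2·sR = 14220/55189

40/229 40/241 480/55189 14220/55189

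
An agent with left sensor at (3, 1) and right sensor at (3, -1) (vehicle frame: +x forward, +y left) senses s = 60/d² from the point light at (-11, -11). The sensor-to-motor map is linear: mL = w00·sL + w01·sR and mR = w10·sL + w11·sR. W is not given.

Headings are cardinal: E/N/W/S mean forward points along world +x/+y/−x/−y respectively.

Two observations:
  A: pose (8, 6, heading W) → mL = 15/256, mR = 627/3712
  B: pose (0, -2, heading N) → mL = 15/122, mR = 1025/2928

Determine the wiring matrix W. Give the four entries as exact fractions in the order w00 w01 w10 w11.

1/2 0 1 1/2

obs A: pose=(8,6,W) → sL=15/128, sR=3/29, mL=15/256, mR=627/3712
obs B: pose=(0,-2,N) → sL=15/61, sR=5/24, mL=15/122, mR=1025/2928
sensor matrix S = [[15/128, 3/29], [15/61, 5/24]]; det S = -1855/1811456
solve [mL_A; mL_B] = S·[w00; w01] and [mR_A; mR_B] = S·[w10; w11]:
  w00 = 1/2, w01 = 0, w10 = 1, w11 = 1/2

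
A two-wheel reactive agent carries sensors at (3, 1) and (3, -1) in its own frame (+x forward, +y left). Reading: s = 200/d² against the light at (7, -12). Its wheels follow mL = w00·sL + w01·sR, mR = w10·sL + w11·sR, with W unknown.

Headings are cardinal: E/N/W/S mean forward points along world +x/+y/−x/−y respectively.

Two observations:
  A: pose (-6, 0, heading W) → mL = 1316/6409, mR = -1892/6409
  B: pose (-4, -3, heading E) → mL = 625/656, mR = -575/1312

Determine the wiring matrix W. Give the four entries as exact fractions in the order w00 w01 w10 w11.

-1/2 1 -1 1/2

obs A: pose=(-6,0,W) → sL=200/377, sR=8/17, mL=1316/6409, mR=-1892/6409
obs B: pose=(-4,-3,E) → sL=50/41, sR=25/16, mL=625/656, mR=-575/1312
sensor matrix S = [[200/377, 8/17], [50/41, 25/16]]; det S = 134025/525538
solve [mL_A; mL_B] = S·[w00; w01] and [mR_A; mR_B] = S·[w10; w11]:
  w00 = -1/2, w01 = 1, w10 = -1, w11 = 1/2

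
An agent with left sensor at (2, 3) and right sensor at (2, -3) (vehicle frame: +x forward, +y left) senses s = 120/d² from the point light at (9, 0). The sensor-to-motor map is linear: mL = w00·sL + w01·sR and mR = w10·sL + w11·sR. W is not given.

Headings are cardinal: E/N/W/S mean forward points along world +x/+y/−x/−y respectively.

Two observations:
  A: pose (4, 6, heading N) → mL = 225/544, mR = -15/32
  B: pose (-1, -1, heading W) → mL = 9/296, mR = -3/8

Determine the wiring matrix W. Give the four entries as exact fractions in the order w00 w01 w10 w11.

-1/2 1/2 -1/2 0

obs A: pose=(4,6,N) → sL=15/16, sR=30/17, mL=225/544, mR=-15/32
obs B: pose=(-1,-1,W) → sL=3/4, sR=30/37, mL=9/296, mR=-3/8
sensor matrix S = [[15/16, 30/17], [3/4, 30/37]]; det S = -2835/5032
solve [mL_A; mL_B] = S·[w00; w01] and [mR_A; mR_B] = S·[w10; w11]:
  w00 = -1/2, w01 = 1/2, w10 = -1/2, w11 = 0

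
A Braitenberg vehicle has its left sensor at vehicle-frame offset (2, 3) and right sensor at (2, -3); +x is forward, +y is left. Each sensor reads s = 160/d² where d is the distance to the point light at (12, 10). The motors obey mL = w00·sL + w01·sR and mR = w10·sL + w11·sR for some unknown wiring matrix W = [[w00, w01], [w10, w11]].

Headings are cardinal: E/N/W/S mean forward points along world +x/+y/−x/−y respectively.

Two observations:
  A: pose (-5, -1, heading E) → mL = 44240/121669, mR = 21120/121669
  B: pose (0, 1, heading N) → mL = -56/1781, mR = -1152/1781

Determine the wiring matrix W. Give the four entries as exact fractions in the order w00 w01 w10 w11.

1 -1/2 1 -1

obs A: pose=(-5,-1,E) → sL=160/289, sR=160/421, mL=44240/121669, mR=21120/121669
obs B: pose=(0,1,N) → sL=80/137, sR=16/13, mL=-56/1781, mR=-1152/1781
sensor matrix S = [[160/289, 160/421], [80/137, 16/13]]; det S = 99563520/216692489
solve [mL_A; mL_B] = S·[w00; w01] and [mR_A; mR_B] = S·[w10; w11]:
  w00 = 1, w01 = -1/2, w10 = 1, w11 = -1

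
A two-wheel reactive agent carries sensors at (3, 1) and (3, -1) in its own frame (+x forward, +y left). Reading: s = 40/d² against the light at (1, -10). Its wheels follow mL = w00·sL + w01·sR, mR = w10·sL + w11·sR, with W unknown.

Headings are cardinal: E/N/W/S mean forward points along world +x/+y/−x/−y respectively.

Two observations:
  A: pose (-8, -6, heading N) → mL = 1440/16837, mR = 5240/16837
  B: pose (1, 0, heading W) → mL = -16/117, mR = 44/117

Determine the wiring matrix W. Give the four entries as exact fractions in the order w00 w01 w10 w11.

-1 1 1/2 1/2

obs A: pose=(-8,-6,N) → sL=40/149, sR=40/113, mL=1440/16837, mR=5240/16837
obs B: pose=(1,0,W) → sL=4/9, sR=4/13, mL=-16/117, mR=44/117
sensor matrix S = [[40/149, 40/113], [4/9, 4/13]]; det S = -147200/1969929
solve [mL_A; mL_B] = S·[w00; w01] and [mR_A; mR_B] = S·[w10; w11]:
  w00 = -1, w01 = 1, w10 = 1/2, w11 = 1/2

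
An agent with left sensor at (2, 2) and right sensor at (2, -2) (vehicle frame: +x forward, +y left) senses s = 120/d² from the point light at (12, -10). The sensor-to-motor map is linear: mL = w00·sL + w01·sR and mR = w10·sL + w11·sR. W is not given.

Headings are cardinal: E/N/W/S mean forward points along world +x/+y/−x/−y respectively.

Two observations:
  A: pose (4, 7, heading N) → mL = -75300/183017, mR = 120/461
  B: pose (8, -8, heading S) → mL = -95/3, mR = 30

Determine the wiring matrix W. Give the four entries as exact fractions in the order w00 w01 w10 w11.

-1 -1/2 1 0

obs A: pose=(4,7,N) → sL=120/461, sR=120/397, mL=-75300/183017, mR=120/461
obs B: pose=(8,-8,S) → sL=30, sR=10/3, mL=-95/3, mR=30
sensor matrix S = [[120/461, 120/397], [30, 10/3]]; det S = -1500800/183017
solve [mL_A; mL_B] = S·[w00; w01] and [mR_A; mR_B] = S·[w10; w11]:
  w00 = -1, w01 = -1/2, w10 = 1, w11 = 0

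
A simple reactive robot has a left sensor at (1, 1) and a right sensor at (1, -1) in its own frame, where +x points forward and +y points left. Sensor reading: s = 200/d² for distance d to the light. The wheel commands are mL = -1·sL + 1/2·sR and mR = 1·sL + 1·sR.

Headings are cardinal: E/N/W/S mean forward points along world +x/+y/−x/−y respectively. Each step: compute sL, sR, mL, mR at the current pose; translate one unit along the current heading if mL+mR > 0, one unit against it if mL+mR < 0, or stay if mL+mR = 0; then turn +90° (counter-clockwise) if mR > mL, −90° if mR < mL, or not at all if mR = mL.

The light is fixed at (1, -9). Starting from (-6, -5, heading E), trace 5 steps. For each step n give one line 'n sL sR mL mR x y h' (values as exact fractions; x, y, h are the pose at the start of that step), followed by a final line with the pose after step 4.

n=0: pose=(-6,-5,E); sL=200/61, sR=40/9; mL=-580/549, mR=4240/549; mL+mR=20/3 → advance +1; mR−mL=4820/549 → turn +1·90°
n=1: pose=(-5,-5,N); sL=100/37, sR=4; mL=-26/37, mR=248/37; mL+mR=6 → advance +1; mR−mL=274/37 → turn +1·90°
n=2: pose=(-5,-4,W); sL=40/13, sR=40/17; mL=-420/221, mR=1200/221; mL+mR=60/17 → advance +1; mR−mL=1620/221 → turn +1·90°
n=3: pose=(-6,-4,S); sL=50/13, sR=5/2; mL=-135/52, mR=165/26; mL+mR=15/4 → advance +1; mR−mL=465/52 → turn +1·90°
n=4: pose=(-6,-5,E); sL=200/61, sR=40/9; mL=-580/549, mR=4240/549; mL+mR=20/3 → advance +1; mR−mL=4820/549 → turn +1·90°

0 200/61 40/9 -580/549 4240/549 -6 -5 E
1 100/37 4 -26/37 248/37 -5 -5 N
2 40/13 40/17 -420/221 1200/221 -5 -4 W
3 50/13 5/2 -135/52 165/26 -6 -4 S
4 200/61 40/9 -580/549 4240/549 -6 -5 E
final -5 -5 N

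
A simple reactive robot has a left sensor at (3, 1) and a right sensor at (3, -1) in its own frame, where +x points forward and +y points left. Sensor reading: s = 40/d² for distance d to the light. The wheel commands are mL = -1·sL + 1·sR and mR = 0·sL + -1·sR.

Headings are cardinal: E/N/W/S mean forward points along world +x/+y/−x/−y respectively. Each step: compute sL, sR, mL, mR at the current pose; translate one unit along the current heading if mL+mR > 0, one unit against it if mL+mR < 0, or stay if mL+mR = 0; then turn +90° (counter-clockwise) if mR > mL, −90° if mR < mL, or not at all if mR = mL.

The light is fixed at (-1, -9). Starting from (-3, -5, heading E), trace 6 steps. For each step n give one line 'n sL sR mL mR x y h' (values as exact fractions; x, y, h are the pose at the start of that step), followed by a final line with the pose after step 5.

n=0: pose=(-3,-5,E); sL=20/13, sR=4; mL=32/13, mR=-4; mL+mR=-20/13 → advance -1; mR−mL=-84/13 → turn -1·90°
n=1: pose=(-4,-5,S); sL=8, sR=40/17; mL=-96/17, mR=-40/17; mL+mR=-8 → advance -1; mR−mL=56/17 → turn +1·90°
n=2: pose=(-4,-4,E); sL=10/9, sR=5/2; mL=25/18, mR=-5/2; mL+mR=-10/9 → advance -1; mR−mL=-35/9 → turn -1·90°
n=3: pose=(-5,-4,S); sL=40/13, sR=40/29; mL=-640/377, mR=-40/29; mL+mR=-40/13 → advance -1; mR−mL=120/377 → turn +1·90°
n=4: pose=(-5,-3,E); sL=4/5, sR=20/13; mL=48/65, mR=-20/13; mL+mR=-4/5 → advance -1; mR−mL=-148/65 → turn -1·90°
n=5: pose=(-6,-3,S); sL=8/5, sR=8/9; mL=-32/45, mR=-8/9; mL+mR=-8/5 → advance -1; mR−mL=-8/45 → turn -1·90°

0 20/13 4 32/13 -4 -3 -5 E
1 8 40/17 -96/17 -40/17 -4 -5 S
2 10/9 5/2 25/18 -5/2 -4 -4 E
3 40/13 40/29 -640/377 -40/29 -5 -4 S
4 4/5 20/13 48/65 -20/13 -5 -3 E
5 8/5 8/9 -32/45 -8/9 -6 -3 S
final -6 -2 W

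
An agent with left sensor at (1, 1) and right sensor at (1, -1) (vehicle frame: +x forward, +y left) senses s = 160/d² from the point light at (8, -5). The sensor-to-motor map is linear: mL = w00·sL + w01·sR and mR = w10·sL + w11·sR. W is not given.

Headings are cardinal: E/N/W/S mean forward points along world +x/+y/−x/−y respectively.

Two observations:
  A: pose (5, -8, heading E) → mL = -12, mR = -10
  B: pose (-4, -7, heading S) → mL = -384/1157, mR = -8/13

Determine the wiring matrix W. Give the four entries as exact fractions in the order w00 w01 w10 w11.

obs A: pose=(5,-8,E) → sL=20, sR=8, mL=-12, mR=-10
obs B: pose=(-4,-7,S) → sL=16/13, sR=80/89, mL=-384/1157, mR=-8/13
sensor matrix S = [[20, 8], [16/13, 80/89]]; det S = 9408/1157
solve [mL_A; mL_B] = S·[w00; w01] and [mR_A; mR_B] = S·[w10; w11]:
  w00 = -1, w01 = 1, w10 = -1/2, w11 = 0

-1 1 -1/2 0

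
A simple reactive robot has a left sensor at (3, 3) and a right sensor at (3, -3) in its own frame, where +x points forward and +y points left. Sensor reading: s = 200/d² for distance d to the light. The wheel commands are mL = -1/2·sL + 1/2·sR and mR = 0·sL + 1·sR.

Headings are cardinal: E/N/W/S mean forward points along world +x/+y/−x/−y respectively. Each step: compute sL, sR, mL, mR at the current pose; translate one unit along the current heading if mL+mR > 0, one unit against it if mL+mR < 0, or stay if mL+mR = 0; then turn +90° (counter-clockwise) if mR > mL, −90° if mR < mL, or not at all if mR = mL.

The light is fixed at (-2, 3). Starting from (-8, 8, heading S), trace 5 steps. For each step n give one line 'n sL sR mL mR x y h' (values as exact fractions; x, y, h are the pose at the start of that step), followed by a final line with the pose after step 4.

0 200/13 40/17 -1440/221 40/17 -8 8 S
1 20/9 100/9 40/9 100/9 -8 9 E
2 40/29 40/17 240/493 40/17 -7 9 N
3 5/2 50/41 -105/164 50/41 -7 10 W
4 8 200/97 -288/97 200/97 -8 10 S
final -8 11 E

n=0: pose=(-8,8,S); sL=200/13, sR=40/17; mL=-1440/221, mR=40/17; mL+mR=-920/221 → advance -1; mR−mL=1960/221 → turn +1·90°
n=1: pose=(-8,9,E); sL=20/9, sR=100/9; mL=40/9, mR=100/9; mL+mR=140/9 → advance +1; mR−mL=20/3 → turn +1·90°
n=2: pose=(-7,9,N); sL=40/29, sR=40/17; mL=240/493, mR=40/17; mL+mR=1400/493 → advance +1; mR−mL=920/493 → turn +1·90°
n=3: pose=(-7,10,W); sL=5/2, sR=50/41; mL=-105/164, mR=50/41; mL+mR=95/164 → advance +1; mR−mL=305/164 → turn +1·90°
n=4: pose=(-8,10,S); sL=8, sR=200/97; mL=-288/97, mR=200/97; mL+mR=-88/97 → advance -1; mR−mL=488/97 → turn +1·90°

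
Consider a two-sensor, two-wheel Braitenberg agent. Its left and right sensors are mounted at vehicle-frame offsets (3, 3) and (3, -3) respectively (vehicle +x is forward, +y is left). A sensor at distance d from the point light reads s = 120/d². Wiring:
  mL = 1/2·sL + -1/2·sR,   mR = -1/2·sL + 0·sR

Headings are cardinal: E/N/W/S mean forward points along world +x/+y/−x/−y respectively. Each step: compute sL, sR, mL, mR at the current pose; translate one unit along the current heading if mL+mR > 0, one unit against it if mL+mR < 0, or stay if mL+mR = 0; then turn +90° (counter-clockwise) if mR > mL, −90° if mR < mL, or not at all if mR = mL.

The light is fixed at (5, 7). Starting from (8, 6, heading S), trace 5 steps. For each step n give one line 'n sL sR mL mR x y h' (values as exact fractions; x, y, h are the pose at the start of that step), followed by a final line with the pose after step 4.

n=0: pose=(8,6,S); sL=30/13, sR=15/2; mL=-135/52, mR=-15/13; mL+mR=-15/4 → advance -1; mR−mL=75/52 → turn +1·90°
n=1: pose=(8,7,E); sL=8/3, sR=8/3; mL=0, mR=-4/3; mL+mR=-4/3 → advance -1; mR−mL=-4/3 → turn -1·90°
n=2: pose=(7,7,S); sL=60/17, sR=12; mL=-72/17, mR=-30/17; mL+mR=-6 → advance -1; mR−mL=42/17 → turn +1·90°
n=3: pose=(7,8,E); sL=120/41, sR=120/29; mL=-720/1189, mR=-60/41; mL+mR=-60/29 → advance -1; mR−mL=-1020/1189 → turn -1·90°
n=4: pose=(6,8,S); sL=6, sR=15; mL=-9/2, mR=-3; mL+mR=-15/2 → advance -1; mR−mL=3/2 → turn +1·90°

0 30/13 15/2 -135/52 -15/13 8 6 S
1 8/3 8/3 0 -4/3 8 7 E
2 60/17 12 -72/17 -30/17 7 7 S
3 120/41 120/29 -720/1189 -60/41 7 8 E
4 6 15 -9/2 -3 6 8 S
final 6 9 E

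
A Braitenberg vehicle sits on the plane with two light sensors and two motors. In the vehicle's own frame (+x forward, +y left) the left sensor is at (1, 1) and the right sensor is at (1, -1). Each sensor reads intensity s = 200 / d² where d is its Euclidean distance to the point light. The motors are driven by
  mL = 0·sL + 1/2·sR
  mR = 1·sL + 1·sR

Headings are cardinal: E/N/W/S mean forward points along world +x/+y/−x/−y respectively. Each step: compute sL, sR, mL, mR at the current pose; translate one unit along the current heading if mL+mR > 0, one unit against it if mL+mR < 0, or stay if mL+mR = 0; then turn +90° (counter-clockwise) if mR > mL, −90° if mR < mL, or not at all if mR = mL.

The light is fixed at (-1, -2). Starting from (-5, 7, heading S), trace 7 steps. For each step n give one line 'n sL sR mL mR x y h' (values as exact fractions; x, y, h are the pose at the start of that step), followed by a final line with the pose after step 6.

0 200/73 200/89 100/89 32400/6497 -5 7 S
1 20/9 100/29 50/29 1480/261 -5 6 E
2 200/97 40/17 20/17 7280/1649 -4 6 N
3 5/2 50/29 25/29 245/58 -4 7 W
4 200/73 200/89 100/89 32400/6497 -5 7 S
5 20/9 100/29 50/29 1480/261 -5 6 E
6 200/97 40/17 20/17 7280/1649 -4 6 N
final -4 7 W

n=0: pose=(-5,7,S); sL=200/73, sR=200/89; mL=100/89, mR=32400/6497; mL+mR=39700/6497 → advance +1; mR−mL=25100/6497 → turn +1·90°
n=1: pose=(-5,6,E); sL=20/9, sR=100/29; mL=50/29, mR=1480/261; mL+mR=1930/261 → advance +1; mR−mL=1030/261 → turn +1·90°
n=2: pose=(-4,6,N); sL=200/97, sR=40/17; mL=20/17, mR=7280/1649; mL+mR=9220/1649 → advance +1; mR−mL=5340/1649 → turn +1·90°
n=3: pose=(-4,7,W); sL=5/2, sR=50/29; mL=25/29, mR=245/58; mL+mR=295/58 → advance +1; mR−mL=195/58 → turn +1·90°
n=4: pose=(-5,7,S); sL=200/73, sR=200/89; mL=100/89, mR=32400/6497; mL+mR=39700/6497 → advance +1; mR−mL=25100/6497 → turn +1·90°
n=5: pose=(-5,6,E); sL=20/9, sR=100/29; mL=50/29, mR=1480/261; mL+mR=1930/261 → advance +1; mR−mL=1030/261 → turn +1·90°
n=6: pose=(-4,6,N); sL=200/97, sR=40/17; mL=20/17, mR=7280/1649; mL+mR=9220/1649 → advance +1; mR−mL=5340/1649 → turn +1·90°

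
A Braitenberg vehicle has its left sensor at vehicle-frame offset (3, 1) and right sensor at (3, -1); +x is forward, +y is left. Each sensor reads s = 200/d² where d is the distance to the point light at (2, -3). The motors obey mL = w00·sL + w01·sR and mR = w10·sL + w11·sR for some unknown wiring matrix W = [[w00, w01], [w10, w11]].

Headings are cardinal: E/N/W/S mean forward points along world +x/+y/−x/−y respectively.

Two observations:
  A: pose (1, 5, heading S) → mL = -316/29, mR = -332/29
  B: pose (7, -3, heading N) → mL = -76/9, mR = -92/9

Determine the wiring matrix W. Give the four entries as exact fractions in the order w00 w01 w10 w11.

obs A: pose=(1,5,S) → sL=8, sR=200/29, mL=-316/29, mR=-332/29
obs B: pose=(7,-3,N) → sL=8, sR=40/9, mL=-76/9, mR=-92/9
sensor matrix S = [[8, 200/29], [8, 40/9]]; det S = -5120/261
solve [mL_A; mL_B] = S·[w00; w01] and [mR_A; mR_B] = S·[w10; w11]:
  w00 = -1/2, w01 = -1, w10 = -1, w11 = -1/2

-1/2 -1 -1 -1/2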